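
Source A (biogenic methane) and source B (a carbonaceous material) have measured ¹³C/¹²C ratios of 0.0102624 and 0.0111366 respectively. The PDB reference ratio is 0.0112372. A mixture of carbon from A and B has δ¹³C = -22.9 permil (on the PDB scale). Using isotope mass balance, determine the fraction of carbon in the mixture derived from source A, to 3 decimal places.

δ_A = (0.0102624/0.0112372 − 1)×1000 = (0.913252 − 1)×1000 = -86.748 permil
δ_B = (0.0111366/0.0112372 − 1)×1000 = (0.991048 − 1)×1000 = -8.952 permil
f_A = (δ_mix − δ_B)/(δ_A − δ_B) = (-22.9 − (-8.952))/(-86.748 − (-8.952))
f_A = -13.948 / -77.795 = 0.1793

0.179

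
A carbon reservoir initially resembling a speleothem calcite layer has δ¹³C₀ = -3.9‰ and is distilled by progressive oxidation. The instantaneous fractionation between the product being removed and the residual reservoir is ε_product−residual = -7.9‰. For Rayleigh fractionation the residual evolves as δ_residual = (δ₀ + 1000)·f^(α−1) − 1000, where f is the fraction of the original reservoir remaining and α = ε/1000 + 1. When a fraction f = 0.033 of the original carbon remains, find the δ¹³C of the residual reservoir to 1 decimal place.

23.3‰

Rayleigh residual: δ_res = (δ₀ + 1000)·f^(α−1) − 1000
α = ε/1000 + 1 = 0.99210, so α − 1 = -0.00790
f^(α−1) = 0.033^(-0.00790) = 1.027315
δ_res = (-3.9 + 1000) × 1.027315 − 1000 = 1023.309 − 1000 = 23.31‰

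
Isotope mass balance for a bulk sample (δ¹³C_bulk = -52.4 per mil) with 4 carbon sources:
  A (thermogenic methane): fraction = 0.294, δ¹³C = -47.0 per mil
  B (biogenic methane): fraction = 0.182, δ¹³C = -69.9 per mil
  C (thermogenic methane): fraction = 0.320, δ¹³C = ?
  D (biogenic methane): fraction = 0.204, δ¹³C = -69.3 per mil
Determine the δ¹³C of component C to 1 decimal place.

Isotope mass balance: δ_bulk = Σ fᵢ·δᵢ.
-52.4 = 0.294×(-47.0) + 0.182×(-69.9) + 0.320×δ_C + 0.204×(-69.3)
0.320·δ_C = -52.4 − (-40.677) = -11.723
δ_C = -11.723 / 0.320 = -36.63 per mil

-36.6 per mil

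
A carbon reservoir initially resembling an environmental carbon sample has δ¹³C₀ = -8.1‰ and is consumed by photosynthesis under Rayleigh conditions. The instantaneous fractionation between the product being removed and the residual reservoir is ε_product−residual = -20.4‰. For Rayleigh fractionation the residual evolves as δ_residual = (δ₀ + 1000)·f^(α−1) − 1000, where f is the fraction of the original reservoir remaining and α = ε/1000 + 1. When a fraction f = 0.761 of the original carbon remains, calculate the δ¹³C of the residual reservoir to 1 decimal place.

Rayleigh residual: δ_res = (δ₀ + 1000)·f^(α−1) − 1000
α = ε/1000 + 1 = 0.97960, so α − 1 = -0.02040
f^(α−1) = 0.761^(-0.02040) = 1.005587
δ_res = (-8.1 + 1000) × 1.005587 − 1000 = 997.442 − 1000 = -2.56‰

-2.6‰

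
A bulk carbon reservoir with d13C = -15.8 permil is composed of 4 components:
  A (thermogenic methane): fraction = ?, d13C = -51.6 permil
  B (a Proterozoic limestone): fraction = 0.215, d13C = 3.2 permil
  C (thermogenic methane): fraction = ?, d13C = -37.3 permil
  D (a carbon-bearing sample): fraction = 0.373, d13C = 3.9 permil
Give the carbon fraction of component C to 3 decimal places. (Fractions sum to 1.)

Let f_C and f_A be the unknown fractions; fractions sum to 1 so f_C + f_A = 0.412.
Mass balance: Σ fᵢ·δᵢ = δ_bulk ⇒ f_C·(-37.3) + f_A·(-51.6) = -15.8 − (2.143) = -17.943
Substitute f_A = 0.412 − f_C:
f_C·(-37.3 − -51.6) = -17.943 − 0.412×(-51.6) = 3.316
f_C = 3.316 / 14.3 = 0.2319

0.232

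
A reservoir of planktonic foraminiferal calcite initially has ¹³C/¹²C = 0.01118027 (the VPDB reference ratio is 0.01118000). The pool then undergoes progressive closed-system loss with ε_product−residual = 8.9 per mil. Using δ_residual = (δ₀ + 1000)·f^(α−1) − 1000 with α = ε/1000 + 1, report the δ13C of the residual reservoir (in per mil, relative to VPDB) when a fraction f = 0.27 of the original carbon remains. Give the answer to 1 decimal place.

δ₀ = (0.01118027/0.01118000 − 1)×1000 = (1.000024 − 1)×1000 = 0.024 per mil
α − 1 = ε/1000 = 0.0089
f^(α−1) = 0.27^(0.0089) = 0.988415
δ_res = (0.024 + 1000) × 0.988415 − 1000 = 988.438 − 1000 = -11.56 per mil

-11.6 per mil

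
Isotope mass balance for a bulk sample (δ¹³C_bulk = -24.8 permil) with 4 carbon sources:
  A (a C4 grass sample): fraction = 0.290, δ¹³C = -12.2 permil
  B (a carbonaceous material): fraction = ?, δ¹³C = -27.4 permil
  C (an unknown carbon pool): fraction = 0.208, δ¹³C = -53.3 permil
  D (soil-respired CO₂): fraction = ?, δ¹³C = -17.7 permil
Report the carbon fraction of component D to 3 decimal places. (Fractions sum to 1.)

0.369

Let f_D and f_B be the unknown fractions; fractions sum to 1 so f_D + f_B = 0.502.
Mass balance: Σ fᵢ·δᵢ = δ_bulk ⇒ f_D·(-17.7) + f_B·(-27.4) = -24.8 − (-14.624) = -10.176
Substitute f_B = 0.502 − f_D:
f_D·(-17.7 − -27.4) = -10.176 − 0.502×(-27.4) = 3.579
f_D = 3.579 / 9.7 = 0.3690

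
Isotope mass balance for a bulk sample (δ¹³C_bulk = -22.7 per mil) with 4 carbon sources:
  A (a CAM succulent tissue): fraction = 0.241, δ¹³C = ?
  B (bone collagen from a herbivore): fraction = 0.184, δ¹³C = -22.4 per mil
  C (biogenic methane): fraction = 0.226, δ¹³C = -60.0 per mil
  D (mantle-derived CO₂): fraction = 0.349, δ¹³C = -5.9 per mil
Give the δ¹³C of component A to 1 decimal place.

Isotope mass balance: δ_bulk = Σ fᵢ·δᵢ.
-22.7 = 0.241×δ_A + 0.184×(-22.4) + 0.226×(-60.0) + 0.349×(-5.9)
0.241·δ_A = -22.7 − (-19.741) = -2.959
δ_A = -2.959 / 0.241 = -12.28 per mil

-12.3 per mil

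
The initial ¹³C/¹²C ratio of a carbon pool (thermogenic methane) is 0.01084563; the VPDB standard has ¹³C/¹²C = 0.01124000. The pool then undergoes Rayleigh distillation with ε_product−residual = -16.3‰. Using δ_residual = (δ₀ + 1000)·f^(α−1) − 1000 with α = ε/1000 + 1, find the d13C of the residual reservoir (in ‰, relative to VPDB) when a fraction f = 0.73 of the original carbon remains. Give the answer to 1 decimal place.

δ₀ = (0.01084563/0.01124000 − 1)×1000 = (0.964914 − 1)×1000 = -35.086‰
α − 1 = ε/1000 = -0.0163
f^(α−1) = 0.73^(-0.0163) = 1.005143
δ_res = (-35.086 + 1000) × 1.005143 − 1000 = 969.876 − 1000 = -30.12‰

-30.1‰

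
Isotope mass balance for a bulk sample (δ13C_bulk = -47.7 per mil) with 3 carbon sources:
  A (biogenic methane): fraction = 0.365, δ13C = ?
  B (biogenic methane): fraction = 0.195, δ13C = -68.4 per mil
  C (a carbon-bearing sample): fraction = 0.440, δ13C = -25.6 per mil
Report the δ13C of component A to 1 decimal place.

Isotope mass balance: δ_bulk = Σ fᵢ·δᵢ.
-47.7 = 0.365×δ_A + 0.195×(-68.4) + 0.440×(-25.6)
0.365·δ_A = -47.7 − (-24.602) = -23.098
δ_A = -23.098 / 0.365 = -63.28 per mil

-63.3 per mil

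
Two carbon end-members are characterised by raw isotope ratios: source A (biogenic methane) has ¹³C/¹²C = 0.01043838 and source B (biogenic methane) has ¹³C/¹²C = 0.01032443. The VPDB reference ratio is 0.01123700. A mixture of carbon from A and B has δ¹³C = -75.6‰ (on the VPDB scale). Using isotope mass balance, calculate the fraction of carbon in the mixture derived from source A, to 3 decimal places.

0.553

δ_A = (0.01043838/0.01123700 − 1)×1000 = (0.928929 − 1)×1000 = -71.071‰
δ_B = (0.01032443/0.01123700 − 1)×1000 = (0.918789 − 1)×1000 = -81.211‰
f_A = (δ_mix − δ_B)/(δ_A − δ_B) = (-75.6 − (-81.211))/(-71.071 − (-81.211))
f_A = 5.611 / 10.141 = 0.5533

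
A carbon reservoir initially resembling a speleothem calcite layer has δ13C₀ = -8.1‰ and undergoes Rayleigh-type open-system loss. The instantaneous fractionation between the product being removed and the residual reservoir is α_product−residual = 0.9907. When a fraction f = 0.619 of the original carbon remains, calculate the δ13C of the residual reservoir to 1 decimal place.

Rayleigh residual: δ_res = (δ₀ + 1000)·f^(α−1) − 1000
α − 1 = -0.00930
f^(α−1) = 0.619^(-0.00930) = 1.004471
δ_res = (-8.1 + 1000) × 1.004471 − 1000 = 996.334 − 1000 = -3.67‰

-3.7‰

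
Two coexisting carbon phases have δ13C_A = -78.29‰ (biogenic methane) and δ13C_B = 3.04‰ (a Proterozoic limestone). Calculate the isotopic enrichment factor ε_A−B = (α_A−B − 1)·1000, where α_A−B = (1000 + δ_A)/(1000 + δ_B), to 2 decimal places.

-81.08‰

α_A−B = (1000 + -78.29) / (1000 + 3.04) = 921.71 / 1003.04 = 0.918916
ε_A−B = (0.918916 − 1) × 1000 = -81.084‰
(The approximation ε ≈ δ_A − δ_B would give -81.33‰.)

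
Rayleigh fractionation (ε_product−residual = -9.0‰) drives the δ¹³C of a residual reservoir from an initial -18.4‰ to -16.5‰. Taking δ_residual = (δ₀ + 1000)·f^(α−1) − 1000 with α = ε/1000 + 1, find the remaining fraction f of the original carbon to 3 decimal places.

0.807

α − 1 = ε/1000 = -0.0090
(δ_res + 1000)/(δ₀ + 1000) = (-16.5 + 1000)/(-18.4 + 1000) = 983.5/981.6 = 1.001936
f = 1.001936^(1/-0.0090) = exp(ln(1.001936)/-0.0090) = exp(0.00193/-0.0090)
f = exp(-0.2149) = 0.8067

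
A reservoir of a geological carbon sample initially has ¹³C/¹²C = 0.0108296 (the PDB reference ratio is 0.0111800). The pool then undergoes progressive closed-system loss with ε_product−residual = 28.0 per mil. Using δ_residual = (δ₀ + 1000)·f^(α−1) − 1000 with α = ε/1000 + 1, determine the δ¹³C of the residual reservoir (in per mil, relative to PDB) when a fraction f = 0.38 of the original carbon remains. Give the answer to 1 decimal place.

δ₀ = (0.0108296/0.0111800 − 1)×1000 = (0.968658 − 1)×1000 = -31.342 per mil
α − 1 = ε/1000 = 0.0280
f^(α−1) = 0.38^(0.0280) = 0.973271
δ_res = (-31.342 + 1000) × 0.973271 − 1000 = 942.767 − 1000 = -57.23 per mil

-57.2 per mil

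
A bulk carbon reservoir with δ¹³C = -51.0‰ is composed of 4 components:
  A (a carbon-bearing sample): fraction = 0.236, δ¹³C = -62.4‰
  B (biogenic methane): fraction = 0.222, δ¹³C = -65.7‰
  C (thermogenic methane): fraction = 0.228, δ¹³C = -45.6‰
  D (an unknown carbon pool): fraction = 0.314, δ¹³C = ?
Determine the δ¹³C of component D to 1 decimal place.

Isotope mass balance: δ_bulk = Σ fᵢ·δᵢ.
-51.0 = 0.236×(-62.4) + 0.222×(-65.7) + 0.228×(-45.6) + 0.314×δ_D
0.314·δ_D = -51.0 − (-39.709) = -11.291
δ_D = -11.291 / 0.314 = -35.96‰

-36.0‰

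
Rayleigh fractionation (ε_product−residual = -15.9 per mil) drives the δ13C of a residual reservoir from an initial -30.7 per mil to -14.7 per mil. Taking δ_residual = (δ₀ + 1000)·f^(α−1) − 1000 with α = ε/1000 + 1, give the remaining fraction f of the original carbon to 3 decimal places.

α − 1 = ε/1000 = -0.0159
(δ_res + 1000)/(δ₀ + 1000) = (-14.7 + 1000)/(-30.7 + 1000) = 985.3/969.3 = 1.016507
f = 1.016507^(1/-0.0159) = exp(ln(1.016507)/-0.0159) = exp(0.01637/-0.0159)
f = exp(-1.0297) = 0.3571

0.357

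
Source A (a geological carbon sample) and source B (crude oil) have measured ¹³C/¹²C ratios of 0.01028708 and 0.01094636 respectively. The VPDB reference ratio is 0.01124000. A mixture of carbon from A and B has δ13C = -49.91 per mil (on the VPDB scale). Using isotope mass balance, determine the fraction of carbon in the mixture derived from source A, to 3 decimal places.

0.406

δ_A = (0.01028708/0.01124000 − 1)×1000 = (0.915221 − 1)×1000 = -84.779 per mil
δ_B = (0.01094636/0.01124000 − 1)×1000 = (0.973875 − 1)×1000 = -26.125 per mil
f_A = (δ_mix − δ_B)/(δ_A − δ_B) = (-49.91 − (-26.125))/(-84.779 − (-26.125))
f_A = -23.785 / -58.655 = 0.4055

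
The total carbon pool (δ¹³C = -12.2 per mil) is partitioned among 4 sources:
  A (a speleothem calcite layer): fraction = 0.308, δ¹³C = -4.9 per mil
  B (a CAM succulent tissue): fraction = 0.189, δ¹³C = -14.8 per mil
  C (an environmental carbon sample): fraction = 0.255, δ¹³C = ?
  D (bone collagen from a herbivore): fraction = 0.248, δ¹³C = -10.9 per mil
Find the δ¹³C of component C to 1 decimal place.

Isotope mass balance: δ_bulk = Σ fᵢ·δᵢ.
-12.2 = 0.308×(-4.9) + 0.189×(-14.8) + 0.255×δ_C + 0.248×(-10.9)
0.255·δ_C = -12.2 − (-7.010) = -5.190
δ_C = -5.190 / 0.255 = -20.35 per mil

-20.4 per mil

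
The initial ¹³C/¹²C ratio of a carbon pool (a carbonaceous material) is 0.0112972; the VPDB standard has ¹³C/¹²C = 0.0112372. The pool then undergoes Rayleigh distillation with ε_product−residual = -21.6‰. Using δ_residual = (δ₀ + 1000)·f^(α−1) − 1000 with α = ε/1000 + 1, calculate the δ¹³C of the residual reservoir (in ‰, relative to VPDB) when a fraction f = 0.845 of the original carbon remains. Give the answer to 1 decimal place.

9.0‰

δ₀ = (0.0112972/0.0112372 − 1)×1000 = (1.005339 − 1)×1000 = 5.339‰
α − 1 = ε/1000 = -0.0216
f^(α−1) = 0.845^(-0.0216) = 1.003644
δ_res = (5.339 + 1000) × 1.003644 − 1000 = 1009.003 − 1000 = 9.00‰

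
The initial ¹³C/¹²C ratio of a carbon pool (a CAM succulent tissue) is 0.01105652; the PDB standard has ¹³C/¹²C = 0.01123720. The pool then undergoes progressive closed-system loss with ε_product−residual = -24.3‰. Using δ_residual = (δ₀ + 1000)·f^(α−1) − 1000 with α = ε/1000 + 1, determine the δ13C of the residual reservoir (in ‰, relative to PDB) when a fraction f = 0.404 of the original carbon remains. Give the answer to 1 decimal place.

δ₀ = (0.01105652/0.01123720 − 1)×1000 = (0.983921 − 1)×1000 = -16.079‰
α − 1 = ε/1000 = -0.0243
f^(α−1) = 0.404^(-0.0243) = 1.022268
δ_res = (-16.079 + 1000) × 1.022268 − 1000 = 1005.832 − 1000 = 5.83‰

5.8‰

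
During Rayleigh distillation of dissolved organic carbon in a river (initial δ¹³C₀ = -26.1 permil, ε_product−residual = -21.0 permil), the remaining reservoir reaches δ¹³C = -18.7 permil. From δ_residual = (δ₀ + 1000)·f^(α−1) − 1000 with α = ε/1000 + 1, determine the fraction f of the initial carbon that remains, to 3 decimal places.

α − 1 = ε/1000 = -0.0210
(δ_res + 1000)/(δ₀ + 1000) = (-18.7 + 1000)/(-26.1 + 1000) = 981.3/973.9 = 1.007598
f = 1.007598^(1/-0.0210) = exp(ln(1.007598)/-0.0210) = exp(0.00757/-0.0210)
f = exp(-0.3605) = 0.6974

0.697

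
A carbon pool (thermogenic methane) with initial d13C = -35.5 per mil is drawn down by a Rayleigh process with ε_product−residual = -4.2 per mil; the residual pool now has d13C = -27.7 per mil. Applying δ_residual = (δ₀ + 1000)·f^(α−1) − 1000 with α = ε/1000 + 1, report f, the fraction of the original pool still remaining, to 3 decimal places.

0.147

α − 1 = ε/1000 = -0.0042
(δ_res + 1000)/(δ₀ + 1000) = (-27.7 + 1000)/(-35.5 + 1000) = 972.3/964.5 = 1.008087
f = 1.008087^(1/-0.0042) = exp(ln(1.008087)/-0.0042) = exp(0.00805/-0.0042)
f = exp(-1.9178) = 0.1469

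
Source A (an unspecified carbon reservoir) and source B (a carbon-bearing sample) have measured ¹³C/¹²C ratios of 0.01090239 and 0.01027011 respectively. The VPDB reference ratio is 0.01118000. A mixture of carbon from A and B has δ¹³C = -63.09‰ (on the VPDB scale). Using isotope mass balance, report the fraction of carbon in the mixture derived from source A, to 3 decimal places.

δ_A = (0.01090239/0.01118000 − 1)×1000 = (0.975169 − 1)×1000 = -24.831‰
δ_B = (0.01027011/0.01118000 − 1)×1000 = (0.918614 − 1)×1000 = -81.386‰
f_A = (δ_mix − δ_B)/(δ_A − δ_B) = (-63.09 − (-81.386))/(-24.831 − (-81.386))
f_A = 18.296 / 56.555 = 0.3235

0.324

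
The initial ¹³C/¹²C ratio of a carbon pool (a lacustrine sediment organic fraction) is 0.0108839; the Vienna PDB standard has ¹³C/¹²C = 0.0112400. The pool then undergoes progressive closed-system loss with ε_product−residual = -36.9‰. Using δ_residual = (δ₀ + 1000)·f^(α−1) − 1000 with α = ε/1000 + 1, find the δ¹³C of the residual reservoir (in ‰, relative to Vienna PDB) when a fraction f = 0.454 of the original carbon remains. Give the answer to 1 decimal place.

-3.1‰

δ₀ = (0.0108839/0.0112400 − 1)×1000 = (0.968319 − 1)×1000 = -31.681‰
α − 1 = ε/1000 = -0.0369
f^(α−1) = 0.454^(-0.0369) = 1.029567
δ_res = (-31.681 + 1000) × 1.029567 − 1000 = 996.949 − 1000 = -3.05‰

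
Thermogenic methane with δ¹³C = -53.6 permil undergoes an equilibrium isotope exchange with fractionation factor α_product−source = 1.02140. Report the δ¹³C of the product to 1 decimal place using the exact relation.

δ_product = (δ_source + 1000)·α − 1000
δ_product = (-53.6 + 1000) × 1.02140 − 1000
δ_product = 966.653 − 1000 = -33.35 permil

-33.3 permil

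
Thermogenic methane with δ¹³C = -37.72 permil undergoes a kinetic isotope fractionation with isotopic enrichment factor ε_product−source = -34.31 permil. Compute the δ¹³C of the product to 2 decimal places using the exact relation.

Exactly, δ_product = (δ_source + 1000)·(ε/1000 + 1) − 1000.
δ_product = (-37.72 + 1000) × (-34.31/1000 + 1) − 1000
δ_product = -70.736 permil

-70.74 permil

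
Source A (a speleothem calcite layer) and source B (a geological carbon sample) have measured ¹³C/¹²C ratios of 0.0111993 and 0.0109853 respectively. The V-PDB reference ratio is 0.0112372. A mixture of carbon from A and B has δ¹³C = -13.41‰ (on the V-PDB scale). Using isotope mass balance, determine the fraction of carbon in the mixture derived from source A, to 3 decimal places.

0.473

δ_A = (0.0111993/0.0112372 − 1)×1000 = (0.996627 − 1)×1000 = -3.373‰
δ_B = (0.0109853/0.0112372 − 1)×1000 = (0.977583 − 1)×1000 = -22.417‰
f_A = (δ_mix − δ_B)/(δ_A − δ_B) = (-13.41 − (-22.417))/(-3.373 − (-22.417))
f_A = 9.007 / 19.044 = 0.4729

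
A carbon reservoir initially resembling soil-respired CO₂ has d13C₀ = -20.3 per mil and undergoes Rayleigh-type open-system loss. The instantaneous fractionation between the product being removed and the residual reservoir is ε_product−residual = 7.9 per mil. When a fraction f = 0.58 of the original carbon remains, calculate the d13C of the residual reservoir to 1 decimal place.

Rayleigh residual: δ_res = (δ₀ + 1000)·f^(α−1) − 1000
α = ε/1000 + 1 = 1.00790, so α − 1 = 0.00790
f^(α−1) = 0.58^(0.00790) = 0.995706
δ_res = (-20.3 + 1000) × 0.995706 − 1000 = 975.493 − 1000 = -24.51 per mil

-24.5 per mil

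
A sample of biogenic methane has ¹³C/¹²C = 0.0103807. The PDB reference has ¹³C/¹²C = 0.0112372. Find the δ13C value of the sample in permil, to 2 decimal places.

-76.22 permil

δ13C = (R_sample / R_standard − 1) × 1000
R_sample / R_standard = 0.0103807 / 0.0112372 = 0.923780
δ13C = (0.923780 − 1) × 1000 = -76.220 permil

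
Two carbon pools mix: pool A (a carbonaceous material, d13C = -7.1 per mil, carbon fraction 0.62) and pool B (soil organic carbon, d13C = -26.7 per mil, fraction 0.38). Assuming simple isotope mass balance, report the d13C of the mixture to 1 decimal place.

-14.5 per mil

δ_mix = f_A·δ_A + f_B·δ_B
δ_mix = 0.62 × (-7.1) + 0.38 × (-26.7)
δ_mix = -4.40 + -10.15 = -14.55 per mil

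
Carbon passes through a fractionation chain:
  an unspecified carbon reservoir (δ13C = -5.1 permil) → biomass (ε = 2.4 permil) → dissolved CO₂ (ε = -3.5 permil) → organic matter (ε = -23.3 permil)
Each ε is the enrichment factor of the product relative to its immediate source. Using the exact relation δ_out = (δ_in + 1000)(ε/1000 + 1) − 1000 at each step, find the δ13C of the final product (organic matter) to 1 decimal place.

step 1: δ = (-5.10 + 1000)·(2.4/1000 + 1) − 1000 = -2.71 permil
step 2: δ = (-2.71 + 1000)·(-3.5/1000 + 1) − 1000 = -6.20 permil
step 3: δ = (-6.20 + 1000)·(-23.3/1000 + 1) − 1000 = -29.36 permil

-29.4 permil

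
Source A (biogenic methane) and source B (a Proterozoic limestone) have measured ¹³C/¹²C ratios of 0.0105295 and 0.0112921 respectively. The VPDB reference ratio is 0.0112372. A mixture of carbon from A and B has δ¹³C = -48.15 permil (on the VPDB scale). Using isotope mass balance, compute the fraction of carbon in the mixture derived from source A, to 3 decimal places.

δ_A = (0.0105295/0.0112372 − 1)×1000 = (0.937022 − 1)×1000 = -62.978 permil
δ_B = (0.0112921/0.0112372 − 1)×1000 = (1.004886 − 1)×1000 = 4.886 permil
f_A = (δ_mix − δ_B)/(δ_A − δ_B) = (-48.15 − (4.886))/(-62.978 − (4.886))
f_A = -53.036 / -67.864 = 0.7815

0.781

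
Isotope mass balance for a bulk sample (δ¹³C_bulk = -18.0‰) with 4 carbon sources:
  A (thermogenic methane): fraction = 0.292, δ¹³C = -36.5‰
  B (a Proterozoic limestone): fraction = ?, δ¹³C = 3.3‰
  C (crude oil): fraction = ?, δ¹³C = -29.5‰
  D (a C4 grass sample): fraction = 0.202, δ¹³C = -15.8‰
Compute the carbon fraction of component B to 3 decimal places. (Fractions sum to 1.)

0.329

Let f_B and f_C be the unknown fractions; fractions sum to 1 so f_B + f_C = 0.506.
Mass balance: Σ fᵢ·δᵢ = δ_bulk ⇒ f_B·(3.3) + f_C·(-29.5) = -18.0 − (-13.850) = -4.150
Substitute f_C = 0.506 − f_B:
f_B·(3.3 − -29.5) = -4.150 − 0.506×(-29.5) = 10.777
f_B = 10.777 / 32.8 = 0.3286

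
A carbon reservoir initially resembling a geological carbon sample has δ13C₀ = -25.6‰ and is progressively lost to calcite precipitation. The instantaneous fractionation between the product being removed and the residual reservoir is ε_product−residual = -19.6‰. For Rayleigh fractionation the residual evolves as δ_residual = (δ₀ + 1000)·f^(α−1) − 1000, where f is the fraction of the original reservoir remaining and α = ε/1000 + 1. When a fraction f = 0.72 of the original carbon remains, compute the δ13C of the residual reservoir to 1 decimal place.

-19.3‰

Rayleigh residual: δ_res = (δ₀ + 1000)·f^(α−1) − 1000
α = ε/1000 + 1 = 0.98040, so α − 1 = -0.01960
f^(α−1) = 0.72^(-0.01960) = 1.006459
δ_res = (-25.6 + 1000) × 1.006459 − 1000 = 980.694 − 1000 = -19.31‰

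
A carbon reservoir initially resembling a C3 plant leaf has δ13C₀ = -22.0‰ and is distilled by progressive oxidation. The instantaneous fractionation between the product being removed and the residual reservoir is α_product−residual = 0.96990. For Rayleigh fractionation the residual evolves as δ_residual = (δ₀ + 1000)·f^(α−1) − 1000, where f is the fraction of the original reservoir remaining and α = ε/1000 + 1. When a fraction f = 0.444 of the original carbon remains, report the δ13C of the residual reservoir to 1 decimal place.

Rayleigh residual: δ_res = (δ₀ + 1000)·f^(α−1) − 1000
α − 1 = -0.03010
f^(α−1) = 0.444^(-0.03010) = 1.024740
δ_res = (-22.0 + 1000) × 1.024740 − 1000 = 1002.196 − 1000 = 2.20‰

2.2‰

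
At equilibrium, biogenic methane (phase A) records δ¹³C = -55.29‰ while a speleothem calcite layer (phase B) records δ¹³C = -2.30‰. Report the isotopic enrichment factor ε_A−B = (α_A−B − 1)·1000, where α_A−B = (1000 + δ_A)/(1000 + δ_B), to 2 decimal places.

-53.11‰

α_A−B = (1000 + -55.29) / (1000 + -2.30) = 944.71 / 997.70 = 0.946888
ε_A−B = (0.946888 − 1) × 1000 = -53.112‰
(The approximation ε ≈ δ_A − δ_B would give -52.99‰.)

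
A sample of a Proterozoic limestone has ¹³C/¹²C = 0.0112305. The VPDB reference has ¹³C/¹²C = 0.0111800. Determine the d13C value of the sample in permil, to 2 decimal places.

4.52 permil

d13C = (R_sample / R_standard − 1) × 1000
R_sample / R_standard = 0.0112305 / 0.0111800 = 1.004517
d13C = (1.004517 − 1) × 1000 = 4.517 permil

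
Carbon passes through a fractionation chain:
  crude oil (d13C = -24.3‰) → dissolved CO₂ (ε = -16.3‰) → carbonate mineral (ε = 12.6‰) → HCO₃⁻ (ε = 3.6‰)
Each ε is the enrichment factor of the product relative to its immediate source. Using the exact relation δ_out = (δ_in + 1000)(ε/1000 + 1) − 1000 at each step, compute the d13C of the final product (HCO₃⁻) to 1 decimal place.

step 1: δ = (-24.30 + 1000)·(-16.3/1000 + 1) − 1000 = -40.20‰
step 2: δ = (-40.20 + 1000)·(12.6/1000 + 1) − 1000 = -28.11‰
step 3: δ = (-28.11 + 1000)·(3.6/1000 + 1) − 1000 = -24.61‰

-24.6‰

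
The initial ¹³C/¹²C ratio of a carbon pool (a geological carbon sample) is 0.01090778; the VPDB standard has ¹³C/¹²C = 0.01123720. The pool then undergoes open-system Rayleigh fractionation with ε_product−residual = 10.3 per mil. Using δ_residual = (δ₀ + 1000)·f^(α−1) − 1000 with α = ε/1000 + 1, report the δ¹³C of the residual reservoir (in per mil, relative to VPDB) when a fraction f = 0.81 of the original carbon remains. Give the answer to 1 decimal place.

-31.4 per mil

δ₀ = (0.01090778/0.01123720 − 1)×1000 = (0.970685 − 1)×1000 = -29.315 per mil
α − 1 = ε/1000 = 0.0103
f^(α−1) = 0.81^(0.0103) = 0.997832
δ_res = (-29.315 + 1000) × 0.997832 − 1000 = 968.580 − 1000 = -31.42 per mil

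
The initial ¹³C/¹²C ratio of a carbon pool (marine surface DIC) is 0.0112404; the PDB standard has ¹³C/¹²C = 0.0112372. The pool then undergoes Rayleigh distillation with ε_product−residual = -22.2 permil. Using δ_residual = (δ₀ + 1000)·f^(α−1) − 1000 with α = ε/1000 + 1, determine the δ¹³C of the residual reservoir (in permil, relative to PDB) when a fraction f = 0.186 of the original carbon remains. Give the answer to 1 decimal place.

38.3 permil

δ₀ = (0.0112404/0.0112372 − 1)×1000 = (1.000285 − 1)×1000 = 0.285 permil
α − 1 = ε/1000 = -0.0222
f^(α−1) = 0.186^(-0.0222) = 1.038047
δ_res = (0.285 + 1000) × 1.038047 − 1000 = 1038.342 − 1000 = 38.34 permil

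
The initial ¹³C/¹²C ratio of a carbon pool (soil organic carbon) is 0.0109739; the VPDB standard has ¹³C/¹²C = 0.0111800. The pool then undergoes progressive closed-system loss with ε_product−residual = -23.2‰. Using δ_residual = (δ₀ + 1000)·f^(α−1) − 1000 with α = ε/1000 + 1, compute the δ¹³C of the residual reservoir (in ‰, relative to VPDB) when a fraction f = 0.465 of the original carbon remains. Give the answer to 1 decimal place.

-0.8‰

δ₀ = (0.0109739/0.0111800 − 1)×1000 = (0.981565 − 1)×1000 = -18.435‰
α − 1 = ε/1000 = -0.0232
f^(α−1) = 0.465^(-0.0232) = 1.017923
δ_res = (-18.435 + 1000) × 1.017923 − 1000 = 999.158 − 1000 = -0.84‰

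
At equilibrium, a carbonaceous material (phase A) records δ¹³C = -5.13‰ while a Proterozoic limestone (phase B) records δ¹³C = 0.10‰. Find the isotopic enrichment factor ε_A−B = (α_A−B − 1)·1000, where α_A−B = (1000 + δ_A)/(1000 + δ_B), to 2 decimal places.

α_A−B = (1000 + -5.13) / (1000 + 0.10) = 994.87 / 1000.10 = 0.994771
ε_A−B = (0.994771 − 1) × 1000 = -5.229‰
(The approximation ε ≈ δ_A − δ_B would give -5.23‰.)

-5.23‰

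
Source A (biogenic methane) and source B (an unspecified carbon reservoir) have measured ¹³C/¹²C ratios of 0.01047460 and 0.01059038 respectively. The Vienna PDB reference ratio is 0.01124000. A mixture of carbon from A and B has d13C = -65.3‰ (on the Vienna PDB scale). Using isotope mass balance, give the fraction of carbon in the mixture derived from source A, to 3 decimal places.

δ_A = (0.01047460/0.01124000 − 1)×1000 = (0.931904 − 1)×1000 = -68.096‰
δ_B = (0.01059038/0.01124000 − 1)×1000 = (0.942205 − 1)×1000 = -57.795‰
f_A = (δ_mix − δ_B)/(δ_A − δ_B) = (-65.3 − (-57.795))/(-68.096 − (-57.795))
f_A = -7.505 / -10.301 = 0.7286

0.729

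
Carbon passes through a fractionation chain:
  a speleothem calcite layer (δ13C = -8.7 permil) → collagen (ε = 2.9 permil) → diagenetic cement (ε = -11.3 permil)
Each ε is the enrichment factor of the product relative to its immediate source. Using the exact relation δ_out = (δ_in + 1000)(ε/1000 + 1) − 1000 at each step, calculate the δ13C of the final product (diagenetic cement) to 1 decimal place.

step 1: δ = (-8.70 + 1000)·(2.9/1000 + 1) − 1000 = -5.83 permil
step 2: δ = (-5.83 + 1000)·(-11.3/1000 + 1) − 1000 = -17.06 permil

-17.1 permil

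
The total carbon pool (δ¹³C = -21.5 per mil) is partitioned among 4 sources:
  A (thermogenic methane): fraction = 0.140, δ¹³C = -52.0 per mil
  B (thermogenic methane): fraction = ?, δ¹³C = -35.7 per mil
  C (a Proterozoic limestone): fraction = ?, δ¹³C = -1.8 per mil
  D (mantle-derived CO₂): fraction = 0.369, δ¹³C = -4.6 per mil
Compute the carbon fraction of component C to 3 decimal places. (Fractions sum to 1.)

Let f_C and f_B be the unknown fractions; fractions sum to 1 so f_C + f_B = 0.491.
Mass balance: Σ fᵢ·δᵢ = δ_bulk ⇒ f_C·(-1.8) + f_B·(-35.7) = -21.5 − (-8.977) = -12.523
Substitute f_B = 0.491 − f_C:
f_C·(-1.8 − -35.7) = -12.523 − 0.491×(-35.7) = 5.006
f_C = 5.006 / 33.9 = 0.1477

0.148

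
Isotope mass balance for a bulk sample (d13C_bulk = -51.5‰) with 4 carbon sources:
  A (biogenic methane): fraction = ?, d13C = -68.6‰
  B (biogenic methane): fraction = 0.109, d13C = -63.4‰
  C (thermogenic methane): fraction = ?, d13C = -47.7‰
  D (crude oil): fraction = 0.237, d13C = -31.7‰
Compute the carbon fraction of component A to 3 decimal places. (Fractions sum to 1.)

Let f_A and f_C be the unknown fractions; fractions sum to 1 so f_A + f_C = 0.654.
Mass balance: Σ fᵢ·δᵢ = δ_bulk ⇒ f_A·(-68.6) + f_C·(-47.7) = -51.5 − (-14.423) = -37.077
Substitute f_C = 0.654 − f_A:
f_A·(-68.6 − -47.7) = -37.077 − 0.654×(-47.7) = -5.881
f_A = -5.881 / -20.9 = 0.2814

0.281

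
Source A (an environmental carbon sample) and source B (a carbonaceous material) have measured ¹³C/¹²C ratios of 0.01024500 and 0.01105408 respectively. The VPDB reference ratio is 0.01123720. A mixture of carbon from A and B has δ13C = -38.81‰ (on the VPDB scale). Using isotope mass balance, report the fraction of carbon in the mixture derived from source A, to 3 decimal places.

0.313

δ_A = (0.01024500/0.01123720 − 1)×1000 = (0.911704 − 1)×1000 = -88.296‰
δ_B = (0.01105408/0.01123720 − 1)×1000 = (0.983704 − 1)×1000 = -16.296‰
f_A = (δ_mix − δ_B)/(δ_A − δ_B) = (-38.81 − (-16.296))/(-88.296 − (-16.296))
f_A = -22.514 / -72.000 = 0.3127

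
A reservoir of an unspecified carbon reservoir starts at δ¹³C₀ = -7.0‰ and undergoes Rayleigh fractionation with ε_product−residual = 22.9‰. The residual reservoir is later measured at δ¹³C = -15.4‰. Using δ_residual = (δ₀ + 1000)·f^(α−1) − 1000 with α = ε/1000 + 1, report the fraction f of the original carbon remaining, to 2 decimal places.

0.69

α − 1 = ε/1000 = 0.0229
(δ_res + 1000)/(δ₀ + 1000) = (-15.4 + 1000)/(-7.0 + 1000) = 984.6/993.0 = 0.991541
f = 0.991541^(1/0.0229) = exp(ln(0.991541)/0.0229) = exp(-0.00850/0.0229)
f = exp(-0.3710) = 0.6901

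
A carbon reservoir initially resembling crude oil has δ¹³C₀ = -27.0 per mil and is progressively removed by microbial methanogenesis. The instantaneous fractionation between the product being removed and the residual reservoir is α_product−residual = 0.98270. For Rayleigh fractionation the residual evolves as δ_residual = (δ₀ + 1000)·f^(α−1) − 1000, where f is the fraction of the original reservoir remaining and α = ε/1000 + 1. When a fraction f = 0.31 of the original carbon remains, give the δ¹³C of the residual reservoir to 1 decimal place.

-7.1 per mil

Rayleigh residual: δ_res = (δ₀ + 1000)·f^(α−1) − 1000
α − 1 = -0.01730
f^(α−1) = 0.31^(-0.01730) = 1.020468
δ_res = (-27.0 + 1000) × 1.020468 − 1000 = 992.915 − 1000 = -7.08 per mil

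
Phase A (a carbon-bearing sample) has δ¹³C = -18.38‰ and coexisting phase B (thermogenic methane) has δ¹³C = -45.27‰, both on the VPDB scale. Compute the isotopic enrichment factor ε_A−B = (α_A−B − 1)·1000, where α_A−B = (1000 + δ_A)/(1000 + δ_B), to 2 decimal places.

28.17‰

α_A−B = (1000 + -18.38) / (1000 + -45.27) = 981.62 / 954.73 = 1.028165
ε_A−B = (1.028165 − 1) × 1000 = 28.165‰
(The approximation ε ≈ δ_A − δ_B would give 26.89‰.)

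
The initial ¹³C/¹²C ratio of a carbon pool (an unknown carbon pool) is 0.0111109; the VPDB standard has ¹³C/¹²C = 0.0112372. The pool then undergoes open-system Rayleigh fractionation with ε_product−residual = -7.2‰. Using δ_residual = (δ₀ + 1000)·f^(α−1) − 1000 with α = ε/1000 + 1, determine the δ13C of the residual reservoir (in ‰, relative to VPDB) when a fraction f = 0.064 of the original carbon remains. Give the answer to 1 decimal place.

δ₀ = (0.0111109/0.0112372 − 1)×1000 = (0.988761 − 1)×1000 = -11.239‰
α − 1 = ε/1000 = -0.0072
f^(α−1) = 0.064^(-0.0072) = 1.019989
δ_res = (-11.239 + 1000) × 1.019989 − 1000 = 1008.525 − 1000 = 8.52‰

8.5‰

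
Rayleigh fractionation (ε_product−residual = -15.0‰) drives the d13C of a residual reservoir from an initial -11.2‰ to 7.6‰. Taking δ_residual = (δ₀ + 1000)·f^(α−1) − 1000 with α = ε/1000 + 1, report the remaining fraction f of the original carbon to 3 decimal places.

0.285

α − 1 = ε/1000 = -0.0150
(δ_res + 1000)/(δ₀ + 1000) = (7.6 + 1000)/(-11.2 + 1000) = 1007.6/988.8 = 1.019013
f = 1.019013^(1/-0.0150) = exp(ln(1.019013)/-0.0150) = exp(0.01883/-0.0150)
f = exp(-1.2556) = 0.2849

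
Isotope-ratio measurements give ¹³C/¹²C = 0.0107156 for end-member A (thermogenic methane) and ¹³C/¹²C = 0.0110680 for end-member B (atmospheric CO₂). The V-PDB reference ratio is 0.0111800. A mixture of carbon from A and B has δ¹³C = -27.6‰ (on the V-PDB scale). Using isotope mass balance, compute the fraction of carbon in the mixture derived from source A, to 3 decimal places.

0.558

δ_A = (0.0107156/0.0111800 − 1)×1000 = (0.958462 − 1)×1000 = -41.538‰
δ_B = (0.0110680/0.0111800 − 1)×1000 = (0.989982 − 1)×1000 = -10.018‰
f_A = (δ_mix − δ_B)/(δ_A − δ_B) = (-27.6 − (-10.018))/(-41.538 − (-10.018))
f_A = -17.582 / -31.521 = 0.5578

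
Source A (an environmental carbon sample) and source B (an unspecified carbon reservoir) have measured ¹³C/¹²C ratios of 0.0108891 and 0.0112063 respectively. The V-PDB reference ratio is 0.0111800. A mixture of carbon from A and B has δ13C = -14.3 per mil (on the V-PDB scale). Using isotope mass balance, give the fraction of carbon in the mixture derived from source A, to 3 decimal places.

δ_A = (0.0108891/0.0111800 − 1)×1000 = (0.973980 − 1)×1000 = -26.020 per mil
δ_B = (0.0112063/0.0111800 − 1)×1000 = (1.002352 − 1)×1000 = 2.352 per mil
f_A = (δ_mix − δ_B)/(δ_A − δ_B) = (-14.3 − (2.352))/(-26.020 − (2.352))
f_A = -16.652 / -28.372 = 0.5869

0.587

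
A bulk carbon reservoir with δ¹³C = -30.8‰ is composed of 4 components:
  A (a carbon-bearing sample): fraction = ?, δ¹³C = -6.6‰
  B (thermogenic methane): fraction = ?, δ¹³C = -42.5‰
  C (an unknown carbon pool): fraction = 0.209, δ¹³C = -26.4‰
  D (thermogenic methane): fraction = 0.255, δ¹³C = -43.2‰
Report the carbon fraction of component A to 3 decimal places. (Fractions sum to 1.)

0.237

Let f_A and f_B be the unknown fractions; fractions sum to 1 so f_A + f_B = 0.536.
Mass balance: Σ fᵢ·δᵢ = δ_bulk ⇒ f_A·(-6.6) + f_B·(-42.5) = -30.8 − (-16.534) = -14.266
Substitute f_B = 0.536 − f_A:
f_A·(-6.6 − -42.5) = -14.266 − 0.536×(-42.5) = 8.514
f_A = 8.514 / 35.9 = 0.2371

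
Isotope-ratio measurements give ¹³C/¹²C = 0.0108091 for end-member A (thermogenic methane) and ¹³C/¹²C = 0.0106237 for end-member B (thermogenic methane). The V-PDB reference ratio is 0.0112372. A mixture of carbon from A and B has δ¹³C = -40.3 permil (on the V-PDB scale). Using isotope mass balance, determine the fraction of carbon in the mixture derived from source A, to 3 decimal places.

δ_A = (0.0108091/0.0112372 − 1)×1000 = (0.961903 − 1)×1000 = -38.097 permil
δ_B = (0.0106237/0.0112372 − 1)×1000 = (0.945405 − 1)×1000 = -54.595 permil
f_A = (δ_mix − δ_B)/(δ_A − δ_B) = (-40.3 − (-54.595))/(-38.097 − (-54.595))
f_A = 14.295 / 16.499 = 0.8665

0.866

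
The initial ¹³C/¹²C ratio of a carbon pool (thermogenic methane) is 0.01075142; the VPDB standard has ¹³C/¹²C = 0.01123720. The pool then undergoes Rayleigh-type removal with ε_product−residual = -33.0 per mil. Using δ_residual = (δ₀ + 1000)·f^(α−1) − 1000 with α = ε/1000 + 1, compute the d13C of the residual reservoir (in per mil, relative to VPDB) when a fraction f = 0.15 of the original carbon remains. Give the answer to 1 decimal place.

18.6 per mil

δ₀ = (0.01075142/0.01123720 − 1)×1000 = (0.956770 − 1)×1000 = -43.230 per mil
α − 1 = ε/1000 = -0.0330
f^(α−1) = 0.15^(-0.0330) = 1.064606
δ_res = (-43.230 + 1000) × 1.064606 − 1000 = 1018.584 − 1000 = 18.58 per mil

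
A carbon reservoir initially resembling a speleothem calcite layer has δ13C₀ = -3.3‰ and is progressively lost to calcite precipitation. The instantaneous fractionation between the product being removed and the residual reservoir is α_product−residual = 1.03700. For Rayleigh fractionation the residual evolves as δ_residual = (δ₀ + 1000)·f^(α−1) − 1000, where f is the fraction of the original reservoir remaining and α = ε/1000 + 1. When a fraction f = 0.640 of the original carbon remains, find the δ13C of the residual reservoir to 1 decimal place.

Rayleigh residual: δ_res = (δ₀ + 1000)·f^(α−1) − 1000
α − 1 = 0.03700
f^(α−1) = 0.640^(0.03700) = 0.983623
δ_res = (-3.3 + 1000) × 0.983623 − 1000 = 980.377 − 1000 = -19.62‰

-19.6‰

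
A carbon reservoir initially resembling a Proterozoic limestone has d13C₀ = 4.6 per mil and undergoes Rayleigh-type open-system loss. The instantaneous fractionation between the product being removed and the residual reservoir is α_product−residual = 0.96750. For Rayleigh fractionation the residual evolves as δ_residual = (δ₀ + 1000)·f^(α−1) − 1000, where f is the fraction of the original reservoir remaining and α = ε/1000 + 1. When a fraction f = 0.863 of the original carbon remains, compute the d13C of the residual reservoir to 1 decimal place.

Rayleigh residual: δ_res = (δ₀ + 1000)·f^(α−1) − 1000
α − 1 = -0.03250
f^(α−1) = 0.863^(-0.03250) = 1.004800
δ_res = (4.6 + 1000) × 1.004800 − 1000 = 1009.422 − 1000 = 9.42 per mil

9.4 per mil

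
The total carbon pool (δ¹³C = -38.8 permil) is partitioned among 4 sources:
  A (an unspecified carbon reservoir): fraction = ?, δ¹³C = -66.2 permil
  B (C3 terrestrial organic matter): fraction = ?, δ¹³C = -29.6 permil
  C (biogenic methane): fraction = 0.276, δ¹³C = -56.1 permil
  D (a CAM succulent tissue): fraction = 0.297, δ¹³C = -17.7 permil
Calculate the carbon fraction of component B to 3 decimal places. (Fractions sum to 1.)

0.279

Let f_B and f_A be the unknown fractions; fractions sum to 1 so f_B + f_A = 0.427.
Mass balance: Σ fᵢ·δᵢ = δ_bulk ⇒ f_B·(-29.6) + f_A·(-66.2) = -38.8 − (-20.741) = -18.059
Substitute f_A = 0.427 − f_B:
f_B·(-29.6 − -66.2) = -18.059 − 0.427×(-66.2) = 10.208
f_B = 10.208 / 36.6 = 0.2789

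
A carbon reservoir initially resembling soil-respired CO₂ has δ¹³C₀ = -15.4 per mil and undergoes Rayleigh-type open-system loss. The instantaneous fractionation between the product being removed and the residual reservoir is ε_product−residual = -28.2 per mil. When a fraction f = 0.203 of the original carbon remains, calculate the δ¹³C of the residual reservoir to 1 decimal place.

29.9 per mil

Rayleigh residual: δ_res = (δ₀ + 1000)·f^(α−1) − 1000
α = ε/1000 + 1 = 0.97180, so α − 1 = -0.02820
f^(α−1) = 0.203^(-0.02820) = 1.045993
δ_res = (-15.4 + 1000) × 1.045993 − 1000 = 1029.884 − 1000 = 29.88 per mil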